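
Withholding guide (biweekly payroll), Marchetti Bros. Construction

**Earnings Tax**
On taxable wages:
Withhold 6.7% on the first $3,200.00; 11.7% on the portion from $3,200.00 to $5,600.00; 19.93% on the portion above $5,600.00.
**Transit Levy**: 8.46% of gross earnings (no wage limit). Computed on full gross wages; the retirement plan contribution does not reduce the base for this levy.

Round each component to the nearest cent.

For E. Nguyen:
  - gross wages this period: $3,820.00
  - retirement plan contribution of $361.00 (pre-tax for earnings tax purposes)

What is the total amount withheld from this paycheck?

Earnings Tax: taxable = $3,820.00 − $361.00 = $3,459.00
  $214.40 + 11.7% × ($3,459.00 − $3,200.00) = $214.40 + 11.7% × $259.00 = $244.70
Transit Levy: 8.46% × $3,820.00 = $323.17
Total: $244.70 + $323.17 = $567.87

$567.87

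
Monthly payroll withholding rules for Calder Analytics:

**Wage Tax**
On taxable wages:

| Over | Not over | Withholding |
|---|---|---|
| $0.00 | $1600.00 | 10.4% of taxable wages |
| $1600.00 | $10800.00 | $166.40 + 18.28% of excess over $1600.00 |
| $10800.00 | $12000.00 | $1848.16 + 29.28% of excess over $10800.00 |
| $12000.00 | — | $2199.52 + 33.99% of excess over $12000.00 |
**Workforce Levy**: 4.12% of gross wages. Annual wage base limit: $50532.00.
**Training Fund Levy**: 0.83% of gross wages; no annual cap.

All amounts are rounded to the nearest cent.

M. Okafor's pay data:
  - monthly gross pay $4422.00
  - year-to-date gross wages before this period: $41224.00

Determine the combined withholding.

$901.15

Wage Tax: taxable = $4422.00
  $166.40 + 18.28% × ($4422.00 − $1600.00) = $166.40 + 18.28% × $2822.00 = $682.26
Workforce Levy: 4.12% × $4422.00 = $182.19
Training Fund Levy: 0.83% × $4422.00 = $36.70
Total: $682.26 + $182.19 + $36.70 = $901.15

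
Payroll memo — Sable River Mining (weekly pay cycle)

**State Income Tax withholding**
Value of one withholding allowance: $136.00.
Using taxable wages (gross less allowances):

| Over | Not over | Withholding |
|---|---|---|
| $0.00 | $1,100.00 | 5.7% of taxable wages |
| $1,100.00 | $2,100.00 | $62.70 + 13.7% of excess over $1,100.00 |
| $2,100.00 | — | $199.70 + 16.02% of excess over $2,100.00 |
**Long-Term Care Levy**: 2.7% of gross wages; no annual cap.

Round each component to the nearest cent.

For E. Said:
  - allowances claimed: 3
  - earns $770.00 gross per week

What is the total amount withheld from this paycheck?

State Income Tax: taxable = $770.00 − 3×$136.00 = $362.00
  5.7% × $362.00 = $20.63
Long-Term Care Levy: 2.7% × $770.00 = $20.79
Total: $20.63 + $20.79 = $41.42

$41.42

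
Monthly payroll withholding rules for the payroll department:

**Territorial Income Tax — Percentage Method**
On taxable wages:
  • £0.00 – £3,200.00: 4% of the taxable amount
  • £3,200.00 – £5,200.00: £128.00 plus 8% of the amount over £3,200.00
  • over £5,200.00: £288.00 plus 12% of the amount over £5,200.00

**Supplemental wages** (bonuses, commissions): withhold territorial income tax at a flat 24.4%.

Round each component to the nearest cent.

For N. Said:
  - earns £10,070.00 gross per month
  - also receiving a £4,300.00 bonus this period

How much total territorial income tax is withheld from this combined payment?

£1,921.60

Territorial Income Tax: taxable = £10,070.00
  £288.00 + 12% × (£10,070.00 − £5,200.00) = £288.00 + 12% × £4,870.00 = £872.40
Supplemental (24.4% flat on bonus): 24.4% × £4,300.00 = £1,049.20
Total territorial income tax: £872.40 + £1,049.20 = £1,921.60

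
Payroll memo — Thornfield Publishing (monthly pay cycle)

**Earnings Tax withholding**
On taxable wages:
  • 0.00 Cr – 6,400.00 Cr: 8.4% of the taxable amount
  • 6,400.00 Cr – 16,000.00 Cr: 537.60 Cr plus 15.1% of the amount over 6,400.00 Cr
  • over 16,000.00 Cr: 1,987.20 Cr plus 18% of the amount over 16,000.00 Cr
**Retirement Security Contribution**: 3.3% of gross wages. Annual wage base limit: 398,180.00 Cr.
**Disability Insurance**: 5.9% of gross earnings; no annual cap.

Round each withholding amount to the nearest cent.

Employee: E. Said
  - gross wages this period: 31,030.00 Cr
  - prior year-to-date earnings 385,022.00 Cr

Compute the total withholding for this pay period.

Earnings Tax: taxable = 31,030.00 Cr
  1,987.20 Cr + 18% × (31,030.00 Cr − 16,000.00 Cr) = 1,987.20 Cr + 18% × 15,030.00 Cr = 4,692.60 Cr
Retirement Security Contribution: cap 398,180.00 Cr − YTD 385,022.00 Cr = 13,158.00 Cr subject; 3.3% × 13,158.00 Cr = 434.21 Cr
Disability Insurance: 5.9% × 31,030.00 Cr = 1,830.77 Cr
Total: 4,692.60 Cr + 434.21 Cr + 1,830.77 Cr = 6,957.58 Cr

6,957.58 Cr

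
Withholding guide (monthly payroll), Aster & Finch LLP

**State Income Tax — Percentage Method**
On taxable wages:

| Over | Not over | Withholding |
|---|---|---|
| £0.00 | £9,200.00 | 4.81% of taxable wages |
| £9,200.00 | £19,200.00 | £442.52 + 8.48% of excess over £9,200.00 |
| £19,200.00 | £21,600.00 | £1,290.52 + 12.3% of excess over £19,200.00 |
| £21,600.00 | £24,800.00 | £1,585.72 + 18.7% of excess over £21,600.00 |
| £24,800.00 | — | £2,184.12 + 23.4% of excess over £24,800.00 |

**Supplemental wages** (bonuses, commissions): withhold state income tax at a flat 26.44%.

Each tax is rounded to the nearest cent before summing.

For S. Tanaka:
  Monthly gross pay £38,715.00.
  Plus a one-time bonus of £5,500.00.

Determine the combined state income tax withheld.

£6,894.43

State Income Tax: taxable = £38,715.00
  £2,184.12 + 23.4% × (£38,715.00 − £24,800.00) = £2,184.12 + 23.4% × £13,915.00 = £5,440.23
Supplemental (26.44% flat on bonus): 26.44% × £5,500.00 = £1,454.20
Total state income tax: £5,440.23 + £1,454.20 = £6,894.43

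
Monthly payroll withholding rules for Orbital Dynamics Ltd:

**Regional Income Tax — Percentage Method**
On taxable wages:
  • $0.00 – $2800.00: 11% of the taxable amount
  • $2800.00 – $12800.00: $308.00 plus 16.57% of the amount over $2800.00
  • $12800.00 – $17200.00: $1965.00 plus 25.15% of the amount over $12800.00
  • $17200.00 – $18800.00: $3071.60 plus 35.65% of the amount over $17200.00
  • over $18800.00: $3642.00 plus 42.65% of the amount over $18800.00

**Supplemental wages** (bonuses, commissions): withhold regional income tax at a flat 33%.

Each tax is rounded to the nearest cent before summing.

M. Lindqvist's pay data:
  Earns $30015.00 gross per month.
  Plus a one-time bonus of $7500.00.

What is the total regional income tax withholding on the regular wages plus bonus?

$10900.20

Regional Income Tax: taxable = $30015.00
  $3642.00 + 42.65% × ($30015.00 − $18800.00) = $3642.00 + 42.65% × $11215.00 = $8425.20
Supplemental (33% flat on bonus): 33% × $7500.00 = $2475.00
Total regional income tax: $8425.20 + $2475.00 = $10900.20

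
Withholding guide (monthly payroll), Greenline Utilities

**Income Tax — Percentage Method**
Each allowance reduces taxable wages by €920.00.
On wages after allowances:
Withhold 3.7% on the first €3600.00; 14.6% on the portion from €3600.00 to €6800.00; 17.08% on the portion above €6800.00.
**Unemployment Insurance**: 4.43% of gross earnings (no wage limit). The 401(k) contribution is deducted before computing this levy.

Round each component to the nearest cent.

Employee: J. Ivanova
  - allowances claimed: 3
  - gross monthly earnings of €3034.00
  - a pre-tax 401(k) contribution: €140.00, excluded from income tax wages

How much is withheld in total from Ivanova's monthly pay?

Income Tax: taxable = €3034.00 − €140.00 − 3×€920.00 = €134.00
  3.7% × €134.00 = €4.96
Unemployment Insurance: 4.43% × €2894.00 = €128.20
Total: €4.96 + €128.20 = €133.16

€133.16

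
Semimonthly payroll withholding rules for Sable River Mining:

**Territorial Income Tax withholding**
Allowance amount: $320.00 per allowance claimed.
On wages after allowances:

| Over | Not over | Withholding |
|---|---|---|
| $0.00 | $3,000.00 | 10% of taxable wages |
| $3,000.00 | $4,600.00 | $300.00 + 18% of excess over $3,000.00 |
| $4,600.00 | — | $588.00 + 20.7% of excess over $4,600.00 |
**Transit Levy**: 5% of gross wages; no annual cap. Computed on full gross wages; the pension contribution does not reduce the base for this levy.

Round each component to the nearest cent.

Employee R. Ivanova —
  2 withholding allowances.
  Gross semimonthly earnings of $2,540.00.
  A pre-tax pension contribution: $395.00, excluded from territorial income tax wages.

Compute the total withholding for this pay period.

Territorial Income Tax: taxable = $2,540.00 − $395.00 − 2×$320.00 = $1,505.00
  10% × $1,505.00 = $150.50
Transit Levy: 5% × $2,540.00 = $127.00
Total: $150.50 + $127.00 = $277.50

$277.50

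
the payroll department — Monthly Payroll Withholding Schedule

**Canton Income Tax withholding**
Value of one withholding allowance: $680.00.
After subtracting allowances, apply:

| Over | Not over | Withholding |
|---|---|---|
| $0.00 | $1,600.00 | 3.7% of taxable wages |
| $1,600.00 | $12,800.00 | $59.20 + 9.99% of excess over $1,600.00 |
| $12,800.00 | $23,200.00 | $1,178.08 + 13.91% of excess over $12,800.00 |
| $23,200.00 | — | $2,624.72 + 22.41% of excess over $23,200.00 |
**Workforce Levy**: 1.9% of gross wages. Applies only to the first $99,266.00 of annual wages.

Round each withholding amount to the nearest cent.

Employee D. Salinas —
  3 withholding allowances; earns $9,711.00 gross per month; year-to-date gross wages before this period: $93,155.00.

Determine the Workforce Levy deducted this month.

Workforce Levy: cap $99,266.00 − YTD $93,155.00 = $6,111.00 subject; 1.9% × $6,111.00 = $116.11

$116.11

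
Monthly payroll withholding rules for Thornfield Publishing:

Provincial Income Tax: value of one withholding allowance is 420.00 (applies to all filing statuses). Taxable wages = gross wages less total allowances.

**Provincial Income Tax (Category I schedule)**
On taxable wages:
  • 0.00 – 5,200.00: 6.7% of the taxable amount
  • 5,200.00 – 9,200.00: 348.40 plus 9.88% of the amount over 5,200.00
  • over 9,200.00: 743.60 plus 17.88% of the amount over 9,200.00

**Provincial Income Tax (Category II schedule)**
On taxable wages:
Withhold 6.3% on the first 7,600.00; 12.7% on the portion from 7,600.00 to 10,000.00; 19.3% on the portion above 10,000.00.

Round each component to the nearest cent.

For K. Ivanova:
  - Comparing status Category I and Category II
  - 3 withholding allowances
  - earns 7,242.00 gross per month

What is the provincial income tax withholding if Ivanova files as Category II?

Provincial Income Tax (Category II): taxable = 7,242.00 − 3×420.00 = 5,982.00
  6.3% × 5,982.00 = 376.87

376.87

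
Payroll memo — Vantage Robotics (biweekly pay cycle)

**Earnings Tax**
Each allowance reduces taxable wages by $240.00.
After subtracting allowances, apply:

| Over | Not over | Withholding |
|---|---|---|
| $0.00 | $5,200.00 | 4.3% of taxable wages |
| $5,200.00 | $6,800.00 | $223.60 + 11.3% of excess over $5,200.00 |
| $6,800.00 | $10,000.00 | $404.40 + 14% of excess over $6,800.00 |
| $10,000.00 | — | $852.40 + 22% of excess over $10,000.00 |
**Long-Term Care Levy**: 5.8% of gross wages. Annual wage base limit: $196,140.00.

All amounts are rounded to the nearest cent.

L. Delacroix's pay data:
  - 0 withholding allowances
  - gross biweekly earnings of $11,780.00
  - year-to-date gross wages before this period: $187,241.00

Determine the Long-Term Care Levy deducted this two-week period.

Long-Term Care Levy: cap $196,140.00 − YTD $187,241.00 = $8,899.00 subject; 5.8% × $8,899.00 = $516.14

$516.14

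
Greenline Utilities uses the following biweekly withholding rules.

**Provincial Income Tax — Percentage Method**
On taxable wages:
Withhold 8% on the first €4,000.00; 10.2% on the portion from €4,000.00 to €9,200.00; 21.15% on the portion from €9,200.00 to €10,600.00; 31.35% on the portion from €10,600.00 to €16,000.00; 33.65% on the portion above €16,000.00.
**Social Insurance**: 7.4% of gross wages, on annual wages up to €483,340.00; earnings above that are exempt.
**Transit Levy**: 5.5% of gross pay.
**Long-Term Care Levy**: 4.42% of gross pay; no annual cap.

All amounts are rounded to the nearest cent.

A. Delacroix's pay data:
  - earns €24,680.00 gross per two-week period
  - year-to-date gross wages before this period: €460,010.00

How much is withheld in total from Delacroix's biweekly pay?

Provincial Income Tax: taxable = €24,680.00
  €2,839.40 + 33.65% × (€24,680.00 − €16,000.00) = €2,839.40 + 33.65% × €8,680.00 = €5,760.22
Social Insurance: cap €483,340.00 − YTD €460,010.00 = €23,330.00 subject; 7.4% × €23,330.00 = €1,726.42
Transit Levy: 5.5% × €24,680.00 = €1,357.40
Long-Term Care Levy: 4.42% × €24,680.00 = €1,090.86
Total: €5,760.22 + €1,726.42 + €1,357.40 + €1,090.86 = €9,934.90

€9,934.90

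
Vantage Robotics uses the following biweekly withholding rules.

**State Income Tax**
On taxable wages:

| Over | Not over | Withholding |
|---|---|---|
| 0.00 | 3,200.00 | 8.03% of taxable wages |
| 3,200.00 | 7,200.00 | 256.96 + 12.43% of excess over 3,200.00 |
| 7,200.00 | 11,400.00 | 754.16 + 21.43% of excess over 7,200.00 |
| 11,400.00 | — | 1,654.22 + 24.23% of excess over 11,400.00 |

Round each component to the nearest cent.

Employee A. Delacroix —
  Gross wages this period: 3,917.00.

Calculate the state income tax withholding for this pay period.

346.08

State Income Tax: taxable = 3,917.00
  256.96 + 12.43% × (3,917.00 − 3,200.00) = 256.96 + 12.43% × 717.00 = 346.08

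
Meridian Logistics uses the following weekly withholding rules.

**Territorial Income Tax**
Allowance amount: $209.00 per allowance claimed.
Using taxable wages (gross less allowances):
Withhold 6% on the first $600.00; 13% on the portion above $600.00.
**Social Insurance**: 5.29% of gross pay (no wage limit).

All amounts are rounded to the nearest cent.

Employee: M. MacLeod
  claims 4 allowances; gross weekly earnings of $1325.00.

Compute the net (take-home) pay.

Territorial Income Tax: taxable = $1325.00 − 4×$209.00 = $489.00
  6% × $489.00 = $29.34
Social Insurance: 5.29% × $1325.00 = $70.09
Total withheld: $29.34 + $70.09 = $99.43
Net pay: $1325.00 − $99.43 = $1225.57

$1225.57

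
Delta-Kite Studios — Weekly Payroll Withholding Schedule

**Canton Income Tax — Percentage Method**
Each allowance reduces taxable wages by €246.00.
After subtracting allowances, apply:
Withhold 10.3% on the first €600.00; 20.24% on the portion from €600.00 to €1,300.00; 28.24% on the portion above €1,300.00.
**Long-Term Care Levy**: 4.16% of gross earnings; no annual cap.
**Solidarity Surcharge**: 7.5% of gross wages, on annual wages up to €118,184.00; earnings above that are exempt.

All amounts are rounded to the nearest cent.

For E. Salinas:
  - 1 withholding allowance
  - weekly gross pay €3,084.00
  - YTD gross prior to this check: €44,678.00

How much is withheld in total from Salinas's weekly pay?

Canton Income Tax: taxable = €3,084.00 − 1×€246.00 = €2,838.00
  €203.48 + 28.24% × (€2,838.00 − €1,300.00) = €203.48 + 28.24% × €1,538.00 = €637.81
Long-Term Care Levy: 4.16% × €3,084.00 = €128.29
Solidarity Surcharge: 7.5% × €3,084.00 = €231.30
Total: €637.81 + €128.29 + €231.30 = €997.40

€997.40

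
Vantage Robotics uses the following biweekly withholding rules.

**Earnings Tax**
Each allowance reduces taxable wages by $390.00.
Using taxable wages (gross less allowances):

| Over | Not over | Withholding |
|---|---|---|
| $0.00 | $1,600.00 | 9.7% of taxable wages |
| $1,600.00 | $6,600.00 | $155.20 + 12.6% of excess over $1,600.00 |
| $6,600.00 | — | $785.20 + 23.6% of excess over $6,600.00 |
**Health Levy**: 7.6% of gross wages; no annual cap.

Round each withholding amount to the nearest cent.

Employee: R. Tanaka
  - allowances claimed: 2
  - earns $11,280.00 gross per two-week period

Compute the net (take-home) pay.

$8,717.12

Earnings Tax: taxable = $11,280.00 − 2×$390.00 = $10,500.00
  $785.20 + 23.6% × ($10,500.00 − $6,600.00) = $785.20 + 23.6% × $3,900.00 = $1,705.60
Health Levy: 7.6% × $11,280.00 = $857.28
Total withheld: $1,705.60 + $857.28 = $2,562.88
Net pay: $11,280.00 − $2,562.88 = $8,717.12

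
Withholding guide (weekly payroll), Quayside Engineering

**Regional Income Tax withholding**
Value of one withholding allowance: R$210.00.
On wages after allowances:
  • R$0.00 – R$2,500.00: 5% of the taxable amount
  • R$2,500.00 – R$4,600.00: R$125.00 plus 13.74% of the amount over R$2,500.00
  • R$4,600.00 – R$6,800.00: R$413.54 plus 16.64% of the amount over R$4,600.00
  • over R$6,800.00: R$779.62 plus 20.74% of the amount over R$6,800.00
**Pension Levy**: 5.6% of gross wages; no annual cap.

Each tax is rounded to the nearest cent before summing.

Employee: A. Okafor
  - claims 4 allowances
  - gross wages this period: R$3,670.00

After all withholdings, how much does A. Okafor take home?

Regional Income Tax: taxable = R$3,670.00 − 4×R$210.00 = R$2,830.00
  R$125.00 + 13.74% × (R$2,830.00 − R$2,500.00) = R$125.00 + 13.74% × R$330.00 = R$170.34
Pension Levy: 5.6% × R$3,670.00 = R$205.52
Total withheld: R$170.34 + R$205.52 = R$375.86
Net pay: R$3,670.00 − R$375.86 = R$3,294.14

R$3,294.14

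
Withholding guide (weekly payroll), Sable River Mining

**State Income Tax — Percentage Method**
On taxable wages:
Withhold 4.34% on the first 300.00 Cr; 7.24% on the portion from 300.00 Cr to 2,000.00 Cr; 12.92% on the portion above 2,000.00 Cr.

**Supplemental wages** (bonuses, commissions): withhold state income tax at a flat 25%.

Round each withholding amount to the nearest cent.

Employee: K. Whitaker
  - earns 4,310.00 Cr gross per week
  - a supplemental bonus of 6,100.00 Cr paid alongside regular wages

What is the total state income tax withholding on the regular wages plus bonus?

1,959.55 Cr

State Income Tax: taxable = 4,310.00 Cr
  136.10 Cr + 12.92% × (4,310.00 Cr − 2,000.00 Cr) = 136.10 Cr + 12.92% × 2,310.00 Cr = 434.55 Cr
Supplemental (25% flat on bonus): 25% × 6,100.00 Cr = 1,525.00 Cr
Total state income tax: 434.55 Cr + 1,525.00 Cr = 1,959.55 Cr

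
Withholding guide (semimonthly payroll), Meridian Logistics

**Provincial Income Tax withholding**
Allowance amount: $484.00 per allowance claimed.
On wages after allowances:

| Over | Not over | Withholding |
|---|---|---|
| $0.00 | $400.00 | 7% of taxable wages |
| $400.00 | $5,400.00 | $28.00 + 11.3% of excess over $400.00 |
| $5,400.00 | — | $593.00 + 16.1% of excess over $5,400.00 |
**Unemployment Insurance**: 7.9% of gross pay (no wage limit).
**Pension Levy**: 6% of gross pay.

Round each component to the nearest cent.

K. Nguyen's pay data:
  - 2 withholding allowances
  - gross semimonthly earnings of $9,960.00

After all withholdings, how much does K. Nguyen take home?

Provincial Income Tax: taxable = $9,960.00 − 2×$484.00 = $8,992.00
  $593.00 + 16.1% × ($8,992.00 − $5,400.00) = $593.00 + 16.1% × $3,592.00 = $1,171.31
Unemployment Insurance: 7.9% × $9,960.00 = $786.84
Pension Levy: 6% × $9,960.00 = $597.60
Total withheld: $1,171.31 + $786.84 + $597.60 = $2,555.75
Net pay: $9,960.00 − $2,555.75 = $7,404.25

$7,404.25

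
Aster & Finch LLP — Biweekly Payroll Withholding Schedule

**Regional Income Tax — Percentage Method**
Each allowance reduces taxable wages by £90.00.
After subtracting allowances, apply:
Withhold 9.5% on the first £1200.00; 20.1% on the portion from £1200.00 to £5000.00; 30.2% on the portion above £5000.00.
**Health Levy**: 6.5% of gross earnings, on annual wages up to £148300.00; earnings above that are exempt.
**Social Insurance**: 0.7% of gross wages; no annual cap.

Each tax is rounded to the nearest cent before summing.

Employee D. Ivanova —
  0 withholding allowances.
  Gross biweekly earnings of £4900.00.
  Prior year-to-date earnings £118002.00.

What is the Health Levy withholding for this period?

£318.50

Health Levy: 6.5% × £4900.00 = £318.50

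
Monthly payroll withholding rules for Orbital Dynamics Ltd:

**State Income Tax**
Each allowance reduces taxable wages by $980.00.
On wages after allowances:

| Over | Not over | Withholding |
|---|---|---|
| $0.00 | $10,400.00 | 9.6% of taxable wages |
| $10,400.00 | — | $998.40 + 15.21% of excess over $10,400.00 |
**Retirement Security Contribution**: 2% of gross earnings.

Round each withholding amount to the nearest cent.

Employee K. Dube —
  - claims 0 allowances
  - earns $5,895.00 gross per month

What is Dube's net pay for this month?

$5,211.18

State Income Tax: taxable = $5,895.00
  9.6% × $5,895.00 = $565.92
Retirement Security Contribution: 2% × $5,895.00 = $117.90
Total withheld: $565.92 + $117.90 = $683.82
Net pay: $5,895.00 − $683.82 = $5,211.18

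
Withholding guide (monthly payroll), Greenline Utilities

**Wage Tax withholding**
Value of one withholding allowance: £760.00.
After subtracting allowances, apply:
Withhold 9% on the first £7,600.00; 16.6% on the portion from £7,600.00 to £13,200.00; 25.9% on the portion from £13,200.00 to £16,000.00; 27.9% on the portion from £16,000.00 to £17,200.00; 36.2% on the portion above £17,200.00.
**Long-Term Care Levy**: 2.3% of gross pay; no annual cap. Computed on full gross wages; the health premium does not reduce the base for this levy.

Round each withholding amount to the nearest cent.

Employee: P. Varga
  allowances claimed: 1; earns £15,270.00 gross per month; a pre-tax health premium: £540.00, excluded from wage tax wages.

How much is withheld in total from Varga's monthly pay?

£2,164.24

Wage Tax: taxable = £15,270.00 − £540.00 − 1×£760.00 = £13,970.00
  £1,613.60 + 25.9% × (£13,970.00 − £13,200.00) = £1,613.60 + 25.9% × £770.00 = £1,813.03
Long-Term Care Levy: 2.3% × £15,270.00 = £351.21
Total: £1,813.03 + £351.21 = £2,164.24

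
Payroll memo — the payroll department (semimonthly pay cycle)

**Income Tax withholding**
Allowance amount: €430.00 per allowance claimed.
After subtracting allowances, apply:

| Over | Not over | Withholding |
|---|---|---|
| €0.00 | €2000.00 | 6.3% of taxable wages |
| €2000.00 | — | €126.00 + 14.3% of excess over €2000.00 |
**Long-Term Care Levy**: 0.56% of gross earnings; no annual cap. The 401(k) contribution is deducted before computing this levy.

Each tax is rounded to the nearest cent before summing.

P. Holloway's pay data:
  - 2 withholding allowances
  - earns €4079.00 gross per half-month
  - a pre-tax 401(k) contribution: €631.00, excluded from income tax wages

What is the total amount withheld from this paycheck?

€229.39

Income Tax: taxable = €4079.00 − €631.00 − 2×€430.00 = €2588.00
  €126.00 + 14.3% × (€2588.00 − €2000.00) = €126.00 + 14.3% × €588.00 = €210.08
Long-Term Care Levy: 0.56% × €3448.00 = €19.31
Total: €210.08 + €19.31 = €229.39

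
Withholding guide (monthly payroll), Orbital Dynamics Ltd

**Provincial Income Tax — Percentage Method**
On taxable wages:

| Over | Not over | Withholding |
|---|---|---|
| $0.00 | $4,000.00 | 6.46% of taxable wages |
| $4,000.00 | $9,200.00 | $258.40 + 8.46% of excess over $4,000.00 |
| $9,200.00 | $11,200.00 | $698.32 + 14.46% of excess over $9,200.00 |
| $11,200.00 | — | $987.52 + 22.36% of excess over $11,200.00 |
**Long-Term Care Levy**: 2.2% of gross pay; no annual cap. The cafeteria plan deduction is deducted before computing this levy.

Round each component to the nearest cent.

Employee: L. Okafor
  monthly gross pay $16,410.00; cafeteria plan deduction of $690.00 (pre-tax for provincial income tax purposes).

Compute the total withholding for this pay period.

Provincial Income Tax: taxable = $16,410.00 − $690.00 = $15,720.00
  $987.52 + 22.36% × ($15,720.00 − $11,200.00) = $987.52 + 22.36% × $4,520.00 = $1,998.19
Long-Term Care Levy: 2.2% × $15,720.00 = $345.84
Total: $1,998.19 + $345.84 = $2,344.03

$2,344.03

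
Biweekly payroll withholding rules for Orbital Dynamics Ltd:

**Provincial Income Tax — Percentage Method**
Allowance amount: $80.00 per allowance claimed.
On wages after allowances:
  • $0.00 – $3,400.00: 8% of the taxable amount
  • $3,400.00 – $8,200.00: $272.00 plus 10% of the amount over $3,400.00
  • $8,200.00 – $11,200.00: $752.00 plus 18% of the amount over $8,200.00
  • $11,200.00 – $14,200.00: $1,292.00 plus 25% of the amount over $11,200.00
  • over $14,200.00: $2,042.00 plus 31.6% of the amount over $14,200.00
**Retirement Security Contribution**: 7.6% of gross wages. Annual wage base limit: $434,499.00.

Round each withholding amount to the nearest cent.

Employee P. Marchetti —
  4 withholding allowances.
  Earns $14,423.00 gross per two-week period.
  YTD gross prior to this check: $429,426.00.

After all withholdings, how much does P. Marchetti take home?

$12,019.70

Provincial Income Tax: taxable = $14,423.00 − 4×$80.00 = $14,103.00
  $1,292.00 + 25% × ($14,103.00 − $11,200.00) = $1,292.00 + 25% × $2,903.00 = $2,017.75
Retirement Security Contribution: cap $434,499.00 − YTD $429,426.00 = $5,073.00 subject; 7.6% × $5,073.00 = $385.55
Total withheld: $2,017.75 + $385.55 = $2,403.30
Net pay: $14,423.00 − $2,403.30 = $12,019.70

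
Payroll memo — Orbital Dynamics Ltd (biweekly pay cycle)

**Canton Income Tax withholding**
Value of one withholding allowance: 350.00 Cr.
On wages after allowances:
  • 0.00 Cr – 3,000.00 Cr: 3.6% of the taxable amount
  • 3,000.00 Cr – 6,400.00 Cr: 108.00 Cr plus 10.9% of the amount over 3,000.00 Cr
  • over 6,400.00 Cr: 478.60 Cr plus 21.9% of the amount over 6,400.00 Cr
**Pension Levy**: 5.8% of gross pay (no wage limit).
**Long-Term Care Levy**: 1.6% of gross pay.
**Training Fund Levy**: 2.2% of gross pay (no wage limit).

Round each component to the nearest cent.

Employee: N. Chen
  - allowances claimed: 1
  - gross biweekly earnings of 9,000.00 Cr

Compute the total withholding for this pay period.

Canton Income Tax: taxable = 9,000.00 Cr − 1×350.00 Cr = 8,650.00 Cr
  478.60 Cr + 21.9% × (8,650.00 Cr − 6,400.00 Cr) = 478.60 Cr + 21.9% × 2,250.00 Cr = 971.35 Cr
Pension Levy: 5.8% × 9,000.00 Cr = 522.00 Cr
Long-Term Care Levy: 1.6% × 9,000.00 Cr = 144.00 Cr
Training Fund Levy: 2.2% × 9,000.00 Cr = 198.00 Cr
Total: 971.35 Cr + 522.00 Cr + 144.00 Cr + 198.00 Cr = 1,835.35 Cr

1,835.35 Cr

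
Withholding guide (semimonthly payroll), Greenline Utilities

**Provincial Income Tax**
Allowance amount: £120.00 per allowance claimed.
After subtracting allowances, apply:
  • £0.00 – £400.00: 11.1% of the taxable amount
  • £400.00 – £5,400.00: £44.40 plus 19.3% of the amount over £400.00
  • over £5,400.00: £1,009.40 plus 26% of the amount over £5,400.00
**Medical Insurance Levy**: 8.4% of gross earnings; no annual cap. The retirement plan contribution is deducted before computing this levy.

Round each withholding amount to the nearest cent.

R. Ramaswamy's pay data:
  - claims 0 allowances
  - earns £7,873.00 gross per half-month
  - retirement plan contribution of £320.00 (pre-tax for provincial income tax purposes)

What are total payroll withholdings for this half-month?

Provincial Income Tax: taxable = £7,873.00 − £320.00 = £7,553.00
  £1,009.40 + 26% × (£7,553.00 − £5,400.00) = £1,009.40 + 26% × £2,153.00 = £1,569.18
Medical Insurance Levy: 8.4% × £7,553.00 = £634.45
Total: £1,569.18 + £634.45 = £2,203.63

£2,203.63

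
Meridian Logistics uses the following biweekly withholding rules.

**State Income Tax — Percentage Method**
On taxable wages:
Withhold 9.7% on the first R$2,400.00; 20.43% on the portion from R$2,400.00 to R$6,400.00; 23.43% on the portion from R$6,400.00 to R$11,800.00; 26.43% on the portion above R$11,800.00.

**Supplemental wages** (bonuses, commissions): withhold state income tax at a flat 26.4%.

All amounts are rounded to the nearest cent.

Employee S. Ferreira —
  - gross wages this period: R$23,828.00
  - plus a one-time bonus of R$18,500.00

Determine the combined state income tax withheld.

State Income Tax: taxable = R$23,828.00
  R$2,315.22 + 26.43% × (R$23,828.00 − R$11,800.00) = R$2,315.22 + 26.43% × R$12,028.00 = R$5,494.22
Supplemental (26.4% flat on bonus): 26.4% × R$18,500.00 = R$4,884.00
Total state income tax: R$5,494.22 + R$4,884.00 = R$10,378.22

R$10,378.22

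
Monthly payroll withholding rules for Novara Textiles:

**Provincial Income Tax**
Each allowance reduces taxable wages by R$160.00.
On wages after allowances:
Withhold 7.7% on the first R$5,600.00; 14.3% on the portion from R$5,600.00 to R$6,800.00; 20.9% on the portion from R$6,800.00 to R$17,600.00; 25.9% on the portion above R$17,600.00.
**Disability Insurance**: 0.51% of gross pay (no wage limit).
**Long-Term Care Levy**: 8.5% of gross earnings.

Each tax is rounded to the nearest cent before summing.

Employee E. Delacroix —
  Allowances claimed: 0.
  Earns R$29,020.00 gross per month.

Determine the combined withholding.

R$8,432.48

Provincial Income Tax: taxable = R$29,020.00
  R$2,860.00 + 25.9% × (R$29,020.00 − R$17,600.00) = R$2,860.00 + 25.9% × R$11,420.00 = R$5,817.78
Disability Insurance: 0.51% × R$29,020.00 = R$148.00
Long-Term Care Levy: 8.5% × R$29,020.00 = R$2,466.70
Total: R$5,817.78 + R$148.00 + R$2,466.70 = R$8,432.48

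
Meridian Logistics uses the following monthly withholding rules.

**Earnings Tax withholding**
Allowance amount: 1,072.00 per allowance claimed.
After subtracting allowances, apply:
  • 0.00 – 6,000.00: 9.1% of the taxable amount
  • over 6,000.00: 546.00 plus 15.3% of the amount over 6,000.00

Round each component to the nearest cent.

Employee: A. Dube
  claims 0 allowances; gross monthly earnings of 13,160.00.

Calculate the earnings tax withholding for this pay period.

Earnings Tax: taxable = 13,160.00
  546.00 + 15.3% × (13,160.00 − 6,000.00) = 546.00 + 15.3% × 7,160.00 = 1,641.48

1,641.48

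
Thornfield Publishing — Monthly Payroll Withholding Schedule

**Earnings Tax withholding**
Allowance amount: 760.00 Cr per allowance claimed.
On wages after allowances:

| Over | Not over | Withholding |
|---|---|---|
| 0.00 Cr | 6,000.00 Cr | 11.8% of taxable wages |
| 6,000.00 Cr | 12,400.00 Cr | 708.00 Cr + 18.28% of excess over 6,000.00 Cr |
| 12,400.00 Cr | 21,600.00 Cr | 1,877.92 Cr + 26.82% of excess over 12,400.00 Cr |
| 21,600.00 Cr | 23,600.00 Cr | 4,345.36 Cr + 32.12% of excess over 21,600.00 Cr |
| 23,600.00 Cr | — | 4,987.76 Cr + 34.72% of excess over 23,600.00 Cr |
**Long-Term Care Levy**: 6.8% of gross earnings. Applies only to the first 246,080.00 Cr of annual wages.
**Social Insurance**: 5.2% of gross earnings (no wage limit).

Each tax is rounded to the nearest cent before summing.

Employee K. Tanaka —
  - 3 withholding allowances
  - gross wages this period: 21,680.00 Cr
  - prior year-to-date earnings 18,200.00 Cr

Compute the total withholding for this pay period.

Earnings Tax: taxable = 21,680.00 Cr − 3×760.00 Cr = 19,400.00 Cr
  1,877.92 Cr + 26.82% × (19,400.00 Cr − 12,400.00 Cr) = 1,877.92 Cr + 26.82% × 7,000.00 Cr = 3,755.32 Cr
Long-Term Care Levy: 6.8% × 21,680.00 Cr = 1,474.24 Cr
Social Insurance: 5.2% × 21,680.00 Cr = 1,127.36 Cr
Total: 3,755.32 Cr + 1,474.24 Cr + 1,127.36 Cr = 6,356.92 Cr

6,356.92 Cr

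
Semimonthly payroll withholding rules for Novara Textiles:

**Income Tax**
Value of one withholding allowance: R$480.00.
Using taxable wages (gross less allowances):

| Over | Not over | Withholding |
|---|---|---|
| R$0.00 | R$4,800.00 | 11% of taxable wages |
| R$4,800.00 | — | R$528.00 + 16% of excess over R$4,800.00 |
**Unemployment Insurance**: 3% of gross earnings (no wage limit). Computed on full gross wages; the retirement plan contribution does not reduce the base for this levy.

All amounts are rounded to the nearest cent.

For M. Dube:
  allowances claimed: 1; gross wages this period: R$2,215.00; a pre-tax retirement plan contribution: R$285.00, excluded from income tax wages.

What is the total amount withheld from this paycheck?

Income Tax: taxable = R$2,215.00 − R$285.00 − 1×R$480.00 = R$1,450.00
  11% × R$1,450.00 = R$159.50
Unemployment Insurance: 3% × R$2,215.00 = R$66.45
Total: R$159.50 + R$66.45 = R$225.95

R$225.95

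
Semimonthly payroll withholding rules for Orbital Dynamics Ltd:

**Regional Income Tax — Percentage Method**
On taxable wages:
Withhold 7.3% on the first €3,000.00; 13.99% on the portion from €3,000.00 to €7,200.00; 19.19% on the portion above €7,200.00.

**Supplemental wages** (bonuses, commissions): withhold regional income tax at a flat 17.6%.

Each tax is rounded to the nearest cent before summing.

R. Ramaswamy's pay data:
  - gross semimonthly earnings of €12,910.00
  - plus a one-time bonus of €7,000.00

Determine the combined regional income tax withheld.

Regional Income Tax: taxable = €12,910.00
  €806.58 + 19.19% × (€12,910.00 − €7,200.00) = €806.58 + 19.19% × €5,710.00 = €1,902.33
Supplemental (17.6% flat on bonus): 17.6% × €7,000.00 = €1,232.00
Total regional income tax: €1,902.33 + €1,232.00 = €3,134.33

€3,134.33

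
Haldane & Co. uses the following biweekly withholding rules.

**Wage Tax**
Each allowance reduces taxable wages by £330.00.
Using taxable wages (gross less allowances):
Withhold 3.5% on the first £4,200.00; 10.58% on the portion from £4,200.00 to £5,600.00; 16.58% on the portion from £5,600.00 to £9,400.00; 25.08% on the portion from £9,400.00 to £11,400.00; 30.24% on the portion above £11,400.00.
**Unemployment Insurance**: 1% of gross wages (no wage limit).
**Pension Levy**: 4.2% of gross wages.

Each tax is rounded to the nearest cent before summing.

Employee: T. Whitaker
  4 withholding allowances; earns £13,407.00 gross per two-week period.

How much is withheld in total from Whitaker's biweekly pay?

Wage Tax: taxable = £13,407.00 − 4×£330.00 = £12,087.00
  £1,426.76 + 30.24% × (£12,087.00 − £11,400.00) = £1,426.76 + 30.24% × £687.00 = £1,634.51
Unemployment Insurance: 1% × £13,407.00 = £134.07
Pension Levy: 4.2% × £13,407.00 = £563.09
Total: £1,634.51 + £134.07 + £563.09 = £2,331.67

£2,331.67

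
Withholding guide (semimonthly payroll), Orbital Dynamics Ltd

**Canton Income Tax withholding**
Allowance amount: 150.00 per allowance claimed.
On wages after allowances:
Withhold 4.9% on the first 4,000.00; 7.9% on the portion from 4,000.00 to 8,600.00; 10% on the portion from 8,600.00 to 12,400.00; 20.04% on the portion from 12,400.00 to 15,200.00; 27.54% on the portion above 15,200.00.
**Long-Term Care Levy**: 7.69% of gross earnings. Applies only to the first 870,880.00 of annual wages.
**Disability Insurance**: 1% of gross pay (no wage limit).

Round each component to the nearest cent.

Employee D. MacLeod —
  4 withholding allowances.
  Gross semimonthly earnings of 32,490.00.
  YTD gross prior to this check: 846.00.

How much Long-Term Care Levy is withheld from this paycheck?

Long-Term Care Levy: 7.69% × 32,490.00 = 2,498.48

2,498.48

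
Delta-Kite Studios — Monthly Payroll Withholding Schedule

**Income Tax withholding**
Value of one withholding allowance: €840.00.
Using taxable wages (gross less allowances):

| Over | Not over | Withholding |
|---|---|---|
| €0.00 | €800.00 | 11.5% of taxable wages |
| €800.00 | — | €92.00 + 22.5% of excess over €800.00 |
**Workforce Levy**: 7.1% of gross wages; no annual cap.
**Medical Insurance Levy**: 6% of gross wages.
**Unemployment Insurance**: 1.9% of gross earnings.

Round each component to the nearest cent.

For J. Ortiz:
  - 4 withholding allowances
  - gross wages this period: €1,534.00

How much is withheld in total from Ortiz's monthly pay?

€230.10

Income Tax: taxable = €1,534.00 − 4×€840.00 = €-1,826.00
  Taxable ≤ 0 → €0.00
Workforce Levy: 7.1% × €1,534.00 = €108.91
Medical Insurance Levy: 6% × €1,534.00 = €92.04
Unemployment Insurance: 1.9% × €1,534.00 = €29.15
Total: €0.00 + €108.91 + €92.04 + €29.15 = €230.10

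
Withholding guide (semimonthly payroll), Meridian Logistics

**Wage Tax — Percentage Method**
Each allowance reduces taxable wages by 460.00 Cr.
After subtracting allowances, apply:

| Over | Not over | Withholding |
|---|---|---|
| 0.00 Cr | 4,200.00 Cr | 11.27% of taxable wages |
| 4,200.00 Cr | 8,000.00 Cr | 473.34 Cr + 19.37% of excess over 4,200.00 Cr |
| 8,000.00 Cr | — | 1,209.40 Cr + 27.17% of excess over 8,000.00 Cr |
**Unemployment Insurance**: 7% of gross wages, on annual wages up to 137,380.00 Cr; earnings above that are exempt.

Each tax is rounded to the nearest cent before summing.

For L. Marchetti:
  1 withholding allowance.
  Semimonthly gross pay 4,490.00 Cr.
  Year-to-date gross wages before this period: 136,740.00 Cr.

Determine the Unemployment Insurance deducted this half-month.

44.80 Cr

Unemployment Insurance: cap 137,380.00 Cr − YTD 136,740.00 Cr = 640.00 Cr subject; 7% × 640.00 Cr = 44.80 Cr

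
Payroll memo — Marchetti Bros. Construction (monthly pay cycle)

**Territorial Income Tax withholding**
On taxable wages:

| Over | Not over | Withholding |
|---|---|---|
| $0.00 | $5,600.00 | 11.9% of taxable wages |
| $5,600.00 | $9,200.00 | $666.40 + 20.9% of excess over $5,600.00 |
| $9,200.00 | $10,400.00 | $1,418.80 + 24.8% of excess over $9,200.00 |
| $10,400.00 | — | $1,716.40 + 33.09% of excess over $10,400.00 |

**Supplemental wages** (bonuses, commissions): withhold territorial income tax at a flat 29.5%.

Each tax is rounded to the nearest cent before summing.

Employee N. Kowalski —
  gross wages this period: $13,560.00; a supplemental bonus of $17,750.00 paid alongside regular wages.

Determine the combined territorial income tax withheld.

$7,998.29

Territorial Income Tax: taxable = $13,560.00
  $1,716.40 + 33.09% × ($13,560.00 − $10,400.00) = $1,716.40 + 33.09% × $3,160.00 = $2,762.04
Supplemental (29.5% flat on bonus): 29.5% × $17,750.00 = $5,236.25
Total territorial income tax: $2,762.04 + $5,236.25 = $7,998.29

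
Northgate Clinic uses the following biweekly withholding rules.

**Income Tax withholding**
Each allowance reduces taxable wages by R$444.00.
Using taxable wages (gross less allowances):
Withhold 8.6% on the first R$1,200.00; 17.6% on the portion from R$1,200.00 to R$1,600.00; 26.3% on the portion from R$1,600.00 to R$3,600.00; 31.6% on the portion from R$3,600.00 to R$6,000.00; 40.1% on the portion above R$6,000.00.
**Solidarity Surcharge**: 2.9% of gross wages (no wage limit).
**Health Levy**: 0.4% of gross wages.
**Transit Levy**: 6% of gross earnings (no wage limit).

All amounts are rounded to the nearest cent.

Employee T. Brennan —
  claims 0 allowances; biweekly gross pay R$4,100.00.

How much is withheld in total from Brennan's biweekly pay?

Income Tax: taxable = R$4,100.00
  R$699.60 + 31.6% × (R$4,100.00 − R$3,600.00) = R$699.60 + 31.6% × R$500.00 = R$857.60
Solidarity Surcharge: 2.9% × R$4,100.00 = R$118.90
Health Levy: 0.4% × R$4,100.00 = R$16.40
Transit Levy: 6% × R$4,100.00 = R$246.00
Total: R$857.60 + R$118.90 + R$16.40 + R$246.00 = R$1,238.90

R$1,238.90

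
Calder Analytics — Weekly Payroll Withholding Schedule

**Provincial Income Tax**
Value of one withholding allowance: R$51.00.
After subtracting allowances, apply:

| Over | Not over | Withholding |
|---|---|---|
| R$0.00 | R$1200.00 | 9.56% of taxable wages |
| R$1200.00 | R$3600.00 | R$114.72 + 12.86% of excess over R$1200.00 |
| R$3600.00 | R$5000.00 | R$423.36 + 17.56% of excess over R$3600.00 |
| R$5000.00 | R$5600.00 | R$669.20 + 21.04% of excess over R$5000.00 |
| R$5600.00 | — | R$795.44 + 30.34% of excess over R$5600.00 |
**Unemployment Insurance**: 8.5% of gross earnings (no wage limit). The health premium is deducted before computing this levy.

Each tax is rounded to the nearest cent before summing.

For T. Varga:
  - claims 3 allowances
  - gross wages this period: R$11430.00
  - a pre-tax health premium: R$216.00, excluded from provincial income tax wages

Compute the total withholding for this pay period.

Provincial Income Tax: taxable = R$11430.00 − R$216.00 − 3×R$51.00 = R$11061.00
  R$795.44 + 30.34% × (R$11061.00 − R$5600.00) = R$795.44 + 30.34% × R$5461.00 = R$2452.31
Unemployment Insurance: 8.5% × R$11214.00 = R$953.19
Total: R$2452.31 + R$953.19 = R$3405.50

R$3405.50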